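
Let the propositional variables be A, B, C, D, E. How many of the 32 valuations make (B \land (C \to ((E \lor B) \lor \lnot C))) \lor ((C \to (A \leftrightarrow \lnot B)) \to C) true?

24

Initial set: {((B \land (C \to ((E \lor B) \lor \lnot C))) \lor ((C \to (A \leftrightarrow \lnot B)) \to C))}.
((B \land (C \to ((E \lor B) \lor \lnot C))) \lor ((C \to (A \leftrightarrow \lnot B)) \to C)): β-rule — branch into (B \land (C \to ((E \lor B) \lor \lnot C)))  //  ((C \to (A \leftrightarrow \lnot B)) \to C).
  branch 1 (add (B \land (C \to ((E \lor B) \lor \lnot C)))):
    (B \land (C \to ((E \lor B) \lor \lnot C))): α-rule — add B, (C \to ((E \lor B) \lor \lnot C)).
    (C \to ((E \lor B) \lor \lnot C)): β-rule — branch into \lnot C  //  ((E \lor B) \lor \lnot C).
      branch 1.1 (add \lnot C):
        ○ open, literals {B=1, C=0}.
      branch 1.2 (add ((E \lor B) \lor \lnot C)):
        ((E \lor B) \lor \lnot C): β-rule — branch into (E \lor B)  //  \lnot C.
          branch 1.2.1 (add (E \lor B)):
            (E \lor B): β-rule — branch into E  //  B.
              branch 1.2.1.1 (add E):
                ○ open, literals {B=1, E=1}.
              branch 1.2.1.2 (add B):
                ○ open, literals {B=1}.
          branch 1.2.2 (add \lnot C):
            ○ open, literals {B=1, C=0}.
  branch 2 (add ((C \to (A \leftrightarrow \lnot B)) \to C)):
    ((C \to (A \leftrightarrow \lnot B)) \to C): β-rule — branch into \lnot (C \to (A \leftrightarrow \lnot B))  //  C.
      branch 2.1 (add \lnot (C \to (A \leftrightarrow \lnot B))):
        \lnot (C \to (A \leftrightarrow \lnot B)): α-rule — add C, \lnot (A \leftrightarrow \lnot B).
        \lnot (A \leftrightarrow \lnot B): β-rule — branch into A, \lnot \lnot B  //  \lnot A, \lnot B.
          branch 2.1.1 (add A, \lnot \lnot B):
            ○ open, literals {A=1, B=1, C=1}.
          branch 2.1.2 (add \lnot A, \lnot B):
            ○ open, literals {A=0, B=0, C=1}.
      branch 2.2 (add C):
        ○ open, literals {C=1}.
0 branches closed, 7 open.
Each open branch fixes some atoms; the unmentioned ones are free. Counting distinct full assignments: branch {B=1, C=0} (A, D, E) contributes 8 new; branch {B=1, E=1} (A, C, D) contributes 4 new; branch {B=1} (A, C, D, E) contributes 4 new; branch {B=1, C=0} (A, D, E) contributes 0 new; branch {A=1, B=1, C=1} (D, E) contributes 0 new; branch {A=0, B=0, C=1} (D, E) contributes 4 new; branch {C=1} (A, B, D, E) contributes 4 new. Total: 24.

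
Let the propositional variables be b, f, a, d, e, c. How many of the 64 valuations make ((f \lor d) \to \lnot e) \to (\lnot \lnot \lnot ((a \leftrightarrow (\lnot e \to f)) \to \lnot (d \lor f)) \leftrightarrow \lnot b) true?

44

Initial set: {(((f \lor d) \to \lnot e) \to (\lnot \lnot \lnot ((a \leftrightarrow (\lnot e \to f)) \to \lnot (d \lor f)) \leftrightarrow \lnot b))}.
(((f \lor d) \to \lnot e) \to (\lnot \lnot \lnot ((a \leftrightarrow (\lnot e \to f)) \to \lnot (d \lor f)) \leftrightarrow \lnot b)): β-rule — branch into \lnot ((f \lor d) \to \lnot e)  //  (\lnot \lnot \lnot ((a \leftrightarrow (\lnot e \to f)) \to \lnot (d \lor f)) \leftrightarrow \lnot b).
  branch 1 (add \lnot ((f \lor d) \to \lnot e)):
    \lnot ((f \lor d) \to \lnot e): α-rule — add (f \lor d), \lnot \lnot e.
    (f \lor d): β-rule — branch into f  //  d.
      branch 1.1 (add f):
        ○ open, literals {e=true, f=true}.
      branch 1.2 (add d):
        ○ open, literals {d=true, e=true}.
  branch 2 (add (\lnot \lnot \lnot ((a \leftrightarrow (\lnot e \to f)) \to \lnot (d \lor f)) \leftrightarrow \lnot b)):
    (\lnot \lnot \lnot ((a \leftrightarrow (\lnot e \to f)) \to \lnot (d \lor f)) \leftrightarrow \lnot b): β-rule — branch into \lnot \lnot \lnot ((a \leftrightarrow (\lnot e \to f)) \to \lnot (d \lor f)), \lnot b  //  \lnot \lnot \lnot \lnot ((a \leftrightarrow (\lnot e \to f)) \to \lnot (d \lor f)), \lnot \lnot b.
      branch 2.1 (add \lnot \lnot \lnot ((a \leftrightarrow (\lnot e \to f)) \to \lnot (d \lor f)), \lnot b):
        \lnot \lnot \lnot ((a \leftrightarrow (\lnot e \to f)) \to \lnot (d \lor f)): drop double negation, giving \lnot ((a \leftrightarrow (\lnot e \to f)) \to \lnot (d \lor f)).
        \lnot ((a \leftrightarrow (\lnot e \to f)) \to \lnot (d \lor f)): α-rule — add (a \leftrightarrow (\lnot e \to f)), \lnot \lnot (d \lor f).
        (a \leftrightarrow (\lnot e \to f)): β-rule — branch into a, (\lnot e \to f)  //  \lnot a, \lnot (\lnot e \to f).
          branch 2.1.1 (add a, (\lnot e \to f)):
            \lnot \lnot (d \lor f): β-rule — branch into d  //  f.
              branch 2.1.1.1 (add d):
                (\lnot e \to f): β-rule — branch into \lnot \lnot e  //  f.
                  branch 2.1.1.1.1 (add \lnot \lnot e):
                    ○ open, literals {a=true, b=false, d=true, e=true}.
                  branch 2.1.1.1.2 (add f):
                    ○ open, literals {a=true, b=false, d=true, f=true}.
              branch 2.1.1.2 (add f):
                (\lnot e \to f): β-rule — branch into \lnot \lnot e  //  f.
                  branch 2.1.1.2.1 (add \lnot \lnot e):
                    ○ open, literals {a=true, b=false, e=true, f=true}.
                  branch 2.1.1.2.2 (add f):
                    ○ open, literals {a=true, b=false, f=true}.
          branch 2.1.2 (add \lnot a, \lnot (\lnot e \to f)):
            \lnot (\lnot e \to f): α-rule — add \lnot e, \lnot f.
            \lnot \lnot (d \lor f): β-rule — branch into d  //  f.
              branch 2.1.2.1 (add d):
                ○ open, literals {a=false, b=false, d=true, e=false, f=false}.
              branch 2.1.2.2 (add f):
                × closes — contains both f and \lnot f.
      branch 2.2 (add \lnot \lnot \lnot \lnot ((a \leftrightarrow (\lnot e \to f)) \to \lnot (d \lor f)), \lnot \lnot b):
        \lnot \lnot \lnot \lnot ((a \leftrightarrow (\lnot e \to f)) \to \lnot (d \lor f)): drop double negation, giving \lnot \lnot ((a \leftrightarrow (\lnot e \to f)) \to \lnot (d \lor f)).
        \lnot \lnot ((a \leftrightarrow (\lnot e \to f)) \to \lnot (d \lor f)): β-rule — branch into \lnot (a \leftrightarrow (\lnot e \to f))  //  \lnot (d \lor f).
          branch 2.2.1 (add \lnot (a \leftrightarrow (\lnot e \to f))):
            \lnot (a \leftrightarrow (\lnot e \to f)): β-rule — branch into a, \lnot (\lnot e \to f)  //  \lnot a, (\lnot e \to f).
              branch 2.2.1.1 (add a, \lnot (\lnot e \to f)):
                \lnot (\lnot e \to f): α-rule — add \lnot e, \lnot f.
                ○ open, literals {a=true, b=true, e=false, f=false}.
              branch 2.2.1.2 (add \lnot a, (\lnot e \to f)):
                (\lnot e \to f): β-rule — branch into \lnot \lnot e  //  f.
                  branch 2.2.1.2.1 (add \lnot \lnot e):
                    ○ open, literals {a=false, b=true, e=true}.
                  branch 2.2.1.2.2 (add f):
                    ○ open, literals {a=false, b=true, f=true}.
          branch 2.2.2 (add \lnot (d \lor f)):
            \lnot (d \lor f): α-rule — add \lnot d, \lnot f.
            ○ open, literals {b=true, d=false, f=false}.
1 branch closed, 11 open.
Each open branch fixes some atoms; the unmentioned ones are free. Counting distinct full assignments: branch {e=true, f=true} (b, a, d, c) contributes 16 new; branch {d=true, e=true} (b, f, a, c) contributes 8 new; branch {a=true, b=false, d=true, e=true} (f, c) contributes 0 new; branch {a=true, b=false, d=true, f=true} (e, c) contributes 2 new; branch {a=true, b=false, e=true, f=true} (d, c) contributes 0 new; branch {a=true, b=false, f=true} (d, e, c) contributes 2 new; branch {a=false, b=false, d=true, e=false, f=false} (c) contributes 2 new; branch {a=true, b=true, e=false, f=false} (d, c) contributes 4 new; branch {a=false, b=true, e=true} (f, d, c) contributes 2 new; branch {a=false, b=true, f=true} (d, e, c) contributes 4 new; branch {b=true, d=false, f=false} (a, e, c) contributes 4 new. Total: 44.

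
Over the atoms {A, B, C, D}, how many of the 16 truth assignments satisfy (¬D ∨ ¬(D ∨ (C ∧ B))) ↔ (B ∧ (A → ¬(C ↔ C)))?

Initial set: {((¬D ∨ ¬(D ∨ (C ∧ B))) ↔ (B ∧ (A → ¬(C ↔ C))))}.
((¬D ∨ ¬(D ∨ (C ∧ B))) ↔ (B ∧ (A → ¬(C ↔ C)))): β-rule — branch into (¬D ∨ ¬(D ∨ (C ∧ B))), (B ∧ (A → ¬(C ↔ C)))  //  ¬(¬D ∨ ¬(D ∨ (C ∧ B))), ¬(B ∧ (A → ¬(C ↔ C))).
  branch 1 (add (¬D ∨ ¬(D ∨ (C ∧ B))), (B ∧ (A → ¬(C ↔ C)))):
    (B ∧ (A → ¬(C ↔ C))): α-rule — add B, (A → ¬(C ↔ C)).
    (¬D ∨ ¬(D ∨ (C ∧ B))): β-rule — branch into ¬D  //  ¬(D ∨ (C ∧ B)).
      branch 1.1 (add ¬D):
        (A → ¬(C ↔ C)): β-rule — branch into ¬A  //  ¬(C ↔ C).
          branch 1.1.1 (add ¬A):
            ○ open, literals {A=false, B=true, D=false}.
          branch 1.1.2 (add ¬(C ↔ C)):
            ¬(C ↔ C): β-rule — branch into C, ¬C  //  ¬C, C.
              branch 1.1.2.1 (add C, ¬C):
                × closes — contains both C and ¬C.
              branch 1.1.2.2 (add ¬C, C):
                × closes — contains both C and ¬C.
      branch 1.2 (add ¬(D ∨ (C ∧ B))):
        ¬(D ∨ (C ∧ B)): α-rule — add ¬D, ¬(C ∧ B).
        (A → ¬(C ↔ C)): β-rule — branch into ¬A  //  ¬(C ↔ C).
          branch 1.2.1 (add ¬A):
            ¬(C ∧ B): β-rule — branch into ¬C  //  ¬B.
              branch 1.2.1.1 (add ¬C):
                ○ open, literals {A=false, B=true, C=false, D=false}.
              branch 1.2.1.2 (add ¬B):
                × closes — contains both B and ¬B.
          branch 1.2.2 (add ¬(C ↔ C)):
            ¬(C ∧ B): β-rule — branch into ¬C  //  ¬B.
              branch 1.2.2.1 (add ¬C):
                ¬(C ↔ C): β-rule — branch into C, ¬C  //  ¬C, C.
                  branch 1.2.2.1.1 (add C, ¬C):
                    × closes — contains both C and ¬C.
                  branch 1.2.2.1.2 (add ¬C, C):
                    × closes — contains both C and ¬C.
              branch 1.2.2.2 (add ¬B):
                × closes — contains both B and ¬B.
  branch 2 (add ¬(¬D ∨ ¬(D ∨ (C ∧ B))), ¬(B ∧ (A → ¬(C ↔ C)))):
    ¬(¬D ∨ ¬(D ∨ (C ∧ B))): α-rule — add ¬¬D, ¬¬(D ∨ (C ∧ B)).
    ¬(B ∧ (A → ¬(C ↔ C))): β-rule — branch into ¬B  //  ¬(A → ¬(C ↔ C)).
      branch 2.1 (add ¬B):
        ¬¬(D ∨ (C ∧ B)): β-rule — branch into D  //  (C ∧ B).
          branch 2.1.1 (add D):
            ○ open, literals {B=false, D=true}.
          branch 2.1.2 (add (C ∧ B)):
            (C ∧ B): α-rule — add C, B.
            × closes — contains both B and ¬B.
      branch 2.2 (add ¬(A → ¬(C ↔ C))):
        ¬(A → ¬(C ↔ C)): α-rule — add A, ¬¬(C ↔ C).
        ¬¬(D ∨ (C ∧ B)): β-rule — branch into D  //  (C ∧ B).
          branch 2.2.1 (add D):
            ¬¬(C ↔ C): β-rule — branch into C, C  //  ¬C, ¬C.
              branch 2.2.1.1 (add C, C):
                ○ open, literals {A=true, C=true, D=true}.
              branch 2.2.1.2 (add ¬C, ¬C):
                ○ open, literals {A=true, C=false, D=true}.
          branch 2.2.2 (add (C ∧ B)):
            (C ∧ B): α-rule — add C, B.
            ¬¬(C ↔ C): β-rule — branch into C, C  //  ¬C, ¬C.
              branch 2.2.2.1 (add C, C):
                ○ open, literals {A=true, B=true, C=true, D=true}.
              branch 2.2.2.2 (add ¬C, ¬C):
                × closes — contains both C and ¬C.
8 branches closed, 6 open.
Each open branch fixes some atoms; the unmentioned ones are free. Counting distinct full assignments: branch {A=false, B=true, D=false} (C) contributes 2 new; branch {A=false, B=true, C=false, D=false} (none free) contributes 0 new; branch {B=false, D=true} (A, C) contributes 4 new; branch {A=true, C=true, D=true} (B) contributes 1 new; branch {A=true, C=false, D=true} (B) contributes 1 new; branch {A=true, B=true, C=true, D=true} (none free) contributes 0 new. Total: 8.

8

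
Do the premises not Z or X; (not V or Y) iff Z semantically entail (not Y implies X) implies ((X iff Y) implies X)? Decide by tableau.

Yes

Initial set: {T (not Z or X); T ((not V or Y) iff Z); F ((not Y implies X) implies ((X iff Y) implies X))}.
F ((not Y implies X) implies ((X iff Y) implies X)): α-rule — add T (not Y implies X), F ((X iff Y) implies X).
F ((X iff Y) implies X): α-rule — add T (X iff Y), F X.
T (not Z or X): β-rule — branch into T not Z  //  T X.
  branch 1 (add T not Z):
    T ((not V or Y) iff Z): β-rule — branch into T (not V or Y), T Z  //  F (not V or Y), F Z.
      branch 1.1 (add T (not V or Y), T Z):
        × closes — contains both Z and not Z.
      branch 1.2 (add F (not V or Y), F Z):
        F (not V or Y): α-rule — add F not V, F Y.
        T (not Y implies X): β-rule — branch into F not Y  //  T X.
          branch 1.2.1 (add F not Y):
            × closes — contains both Y and not Y.
          branch 1.2.2 (add T X):
            × closes — contains both X and not X.
  branch 2 (add T X):
    × closes — contains both X and not X.
All 4 branches close.
Every branch closed, so the premises entail the conclusion.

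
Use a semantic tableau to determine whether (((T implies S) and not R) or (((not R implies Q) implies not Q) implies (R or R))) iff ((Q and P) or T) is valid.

Not valid

Assume the negation and expand:
Initial set: {not ((((T implies S) and not R) or (((not R implies Q) implies not Q) implies (R or R))) iff ((Q and P) or T))}.
not ((((T implies S) and not R) or (((not R implies Q) implies not Q) implies (R or R))) iff ((Q and P) or T)): β-rule — branch into (((T implies S) and not R) or (((not R implies Q) implies not Q) implies (R or R))), not ((Q and P) or T)  //  not (((T implies S) and not R) or (((not R implies Q) implies not Q) implies (R or R))), ((Q and P) or T).
  branch 1 (add (((T implies S) and not R) or (((not R implies Q) implies not Q) implies (R or R))), not ((Q and P) or T)):
    not ((Q and P) or T): α-rule — add not (Q and P), not T.
    (((T implies S) and not R) or (((not R implies Q) implies not Q) implies (R or R))): β-rule — branch into ((T implies S) and not R)  //  (((not R implies Q) implies not Q) implies (R or R)).
      branch 1.1 (add ((T implies S) and not R)):
        ((T implies S) and not R): α-rule — add (T implies S), not R.
        not (Q and P): β-rule — branch into not Q  //  not P.
          branch 1.1.1 (add not Q):
            (T implies S): β-rule — branch into not T  //  S.
              branch 1.1.1.1 (add not T):
                ○ open, literals {Q=F, R=F, T=F}.
              branch 1.1.1.2 (add S):
                ○ open, literals {Q=F, R=F, S=T, T=F}.
          branch 1.1.2 (add not P):
            (T implies S): β-rule — branch into not T  //  S.
              branch 1.1.2.1 (add not T):
                ○ open, literals {P=F, R=F, T=F}.
              branch 1.1.2.2 (add S):
                ○ open, literals {P=F, R=F, S=T, T=F}.
      branch 1.2 (add (((not R implies Q) implies not Q) implies (R or R))):
        not (Q and P): β-rule — branch into not Q  //  not P.
          branch 1.2.1 (add not Q):
            (((not R implies Q) implies not Q) implies (R or R)): β-rule — branch into not ((not R implies Q) implies not Q)  //  (R or R).
              branch 1.2.1.1 (add not ((not R implies Q) implies not Q)):
                not ((not R implies Q) implies not Q): α-rule — add (not R implies Q), not not Q.
                × closes — contains both Q and not Q.
              branch 1.2.1.2 (add (R or R)):
                (R or R): β-rule — branch into R  //  R.
                  branch 1.2.1.2.1 (add R):
                    ○ open, literals {Q=F, R=T, T=F}.
                  branch 1.2.1.2.2 (add R):
                    ○ open, literals {Q=F, R=T, T=F}.
          branch 1.2.2 (add not P):
            (((not R implies Q) implies not Q) implies (R or R)): β-rule — branch into not ((not R implies Q) implies not Q)  //  (R or R).
              branch 1.2.2.1 (add not ((not R implies Q) implies not Q)):
                not ((not R implies Q) implies not Q): α-rule — add (not R implies Q), not not Q.
                (not R implies Q): β-rule — branch into not not R  //  Q.
                  branch 1.2.2.1.1 (add not not R):
                    ○ open, literals {P=F, Q=T, R=T, T=F}.
                  branch 1.2.2.1.2 (add Q):
                    ○ open, literals {P=F, Q=T, T=F}.
              branch 1.2.2.2 (add (R or R)):
                (R or R): β-rule — branch into R  //  R.
                  branch 1.2.2.2.1 (add R):
                    ○ open, literals {P=F, R=T, T=F}.
                  branch 1.2.2.2.2 (add R):
                    ○ open, literals {P=F, R=T, T=F}.
  branch 2 (add not (((T implies S) and not R) or (((not R implies Q) implies not Q) implies (R or R))), ((Q and P) or T)):
    not (((T implies S) and not R) or (((not R implies Q) implies not Q) implies (R or R))): α-rule — add not ((T implies S) and not R), not (((not R implies Q) implies not Q) implies (R or R)).
    not (((not R implies Q) implies not Q) implies (R or R)): α-rule — add ((not R implies Q) implies not Q), not (R or R).
    not (R or R): α-rule — add not R, not R.
    ((Q and P) or T): β-rule — branch into (Q and P)  //  T.
      branch 2.1 (add (Q and P)):
        (Q and P): α-rule — add Q, P.
        not ((T implies S) and not R): β-rule — branch into not (T implies S)  //  not not R.
          branch 2.1.1 (add not (T implies S)):
            not (T implies S): α-rule — add T, not S.
            ((not R implies Q) implies not Q): β-rule — branch into not (not R implies Q)  //  not Q.
              branch 2.1.1.1 (add not (not R implies Q)):
                not (not R implies Q): α-rule — add not R, not Q.
                × closes — contains both Q and not Q.
              branch 2.1.1.2 (add not Q):
                × closes — contains both Q and not Q.
          branch 2.1.2 (add not not R):
            × closes — contains both R and not R.
      branch 2.2 (add T):
        not ((T implies S) and not R): β-rule — branch into not (T implies S)  //  not not R.
          branch 2.2.1 (add not (T implies S)):
            not (T implies S): α-rule — add T, not S.
            ((not R implies Q) implies not Q): β-rule — branch into not (not R implies Q)  //  not Q.
              branch 2.2.1.1 (add not (not R implies Q)):
                not (not R implies Q): α-rule — add not R, not Q.
                ○ open, literals {Q=F, R=F, S=F, T=T}.
              branch 2.2.1.2 (add not Q):
                ○ open, literals {Q=F, R=F, S=F, T=T}.
          branch 2.2.2 (add not not R):
            × closes — contains both R and not R.
5 branches closed, 12 open.
An open branch gives a countermodel: Q=F, R=F, T=F (unmentioned atoms arbitrary); under it the original formula is false.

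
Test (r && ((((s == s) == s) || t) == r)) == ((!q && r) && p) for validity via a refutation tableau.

Assume the negation and expand:
Initial set: {!((r && ((((s == s) == s) || t) == r)) == ((!q && r) && p))}.
!((r && ((((s == s) == s) || t) == r)) == ((!q && r) && p)): β-rule — branch into (r && ((((s == s) == s) || t) == r)), !((!q && r) && p)  //  !(r && ((((s == s) == s) || t) == r)), ((!q && r) && p).
  branch 1 (add (r && ((((s == s) == s) || t) == r)), !((!q && r) && p)):
    (r && ((((s == s) == s) || t) == r)): α-rule — add r, ((((s == s) == s) || t) == r).
    !((!q && r) && p): β-rule — branch into !(!q && r)  //  !p.
      branch 1.1 (add !(!q && r)):
        ((((s == s) == s) || t) == r): β-rule — branch into (((s == s) == s) || t), r  //  !(((s == s) == s) || t), !r.
          branch 1.1.1 (add (((s == s) == s) || t), r):
            !(!q && r): β-rule — branch into !!q  //  !r.
              branch 1.1.1.1 (add !!q):
                (((s == s) == s) || t): β-rule — branch into ((s == s) == s)  //  t.
                  branch 1.1.1.1.1 (add ((s == s) == s)):
                    ((s == s) == s): β-rule — branch into (s == s), s  //  !(s == s), !s.
                      branch 1.1.1.1.1.1 (add (s == s), s):
                        (s == s): β-rule — branch into s, s  //  !s, !s.
                          branch 1.1.1.1.1.1.1 (add s, s):
                            ○ open, literals {q=true, r=true, s=true}.
                          branch 1.1.1.1.1.1.2 (add !s, !s):
                            × closes — contains both s and !s.
                      branch 1.1.1.1.1.2 (add !(s == s), !s):
                        !(s == s): β-rule — branch into s, !s  //  !s, s.
                          branch 1.1.1.1.1.2.1 (add s, !s):
                            × closes — contains both s and !s.
                          branch 1.1.1.1.1.2.2 (add !s, s):
                            × closes — contains both s and !s.
                  branch 1.1.1.1.2 (add t):
                    ○ open, literals {q=true, r=true, t=true}.
              branch 1.1.1.2 (add !r):
                × closes — contains both r and !r.
          branch 1.1.2 (add !(((s == s) == s) || t), !r):
            × closes — contains both r and !r.
      branch 1.2 (add !p):
        ((((s == s) == s) || t) == r): β-rule — branch into (((s == s) == s) || t), r  //  !(((s == s) == s) || t), !r.
          branch 1.2.1 (add (((s == s) == s) || t), r):
            (((s == s) == s) || t): β-rule — branch into ((s == s) == s)  //  t.
              branch 1.2.1.1 (add ((s == s) == s)):
                ((s == s) == s): β-rule — branch into (s == s), s  //  !(s == s), !s.
                  branch 1.2.1.1.1 (add (s == s), s):
                    (s == s): β-rule — branch into s, s  //  !s, !s.
                      branch 1.2.1.1.1.1 (add s, s):
                        ○ open, literals {p=false, r=true, s=true}.
                      branch 1.2.1.1.1.2 (add !s, !s):
                        × closes — contains both s and !s.
                  branch 1.2.1.1.2 (add !(s == s), !s):
                    !(s == s): β-rule — branch into s, !s  //  !s, s.
                      branch 1.2.1.1.2.1 (add s, !s):
                        × closes — contains both s and !s.
                      branch 1.2.1.1.2.2 (add !s, s):
                        × closes — contains both s and !s.
              branch 1.2.1.2 (add t):
                ○ open, literals {p=false, r=true, t=true}.
          branch 1.2.2 (add !(((s == s) == s) || t), !r):
            × closes — contains both r and !r.
  branch 2 (add !(r && ((((s == s) == s) || t) == r)), ((!q && r) && p)):
    ((!q && r) && p): α-rule — add (!q && r), p.
    (!q && r): α-rule — add !q, r.
    !(r && ((((s == s) == s) || t) == r)): β-rule — branch into !r  //  !((((s == s) == s) || t) == r).
      branch 2.1 (add !r):
        × closes — contains both r and !r.
      branch 2.2 (add !((((s == s) == s) || t) == r)):
        !((((s == s) == s) || t) == r): β-rule — branch into (((s == s) == s) || t), !r  //  !(((s == s) == s) || t), r.
          branch 2.2.1 (add (((s == s) == s) || t), !r):
            × closes — contains both r and !r.
          branch 2.2.2 (add !(((s == s) == s) || t), r):
            !(((s == s) == s) || t): α-rule — add !((s == s) == s), !t.
            !((s == s) == s): β-rule — branch into (s == s), !s  //  !(s == s), s.
              branch 2.2.2.1 (add (s == s), !s):
                (s == s): β-rule — branch into s, s  //  !s, !s.
                  branch 2.2.2.1.1 (add s, s):
                    × closes — contains both s and !s.
                  branch 2.2.2.1.2 (add !s, !s):
                    ○ open, literals {p=true, q=false, r=true, s=false, t=false}.
              branch 2.2.2.2 (add !(s == s), s):
                !(s == s): β-rule — branch into s, !s  //  !s, s.
                  branch 2.2.2.2.1 (add s, !s):
                    × closes — contains both s and !s.
                  branch 2.2.2.2.2 (add !s, s):
                    × closes — contains both s and !s.
14 branches closed, 5 open.
An open branch gives a countermodel: q=true, r=true, s=true (unmentioned atoms arbitrary); under it the original formula is false.

Not valid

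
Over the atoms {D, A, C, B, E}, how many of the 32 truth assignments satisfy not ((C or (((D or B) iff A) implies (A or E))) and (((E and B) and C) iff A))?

Initial set: {not ((C or (((D or B) iff A) implies (A or E))) and (((E and B) and C) iff A))}.
not ((C or (((D or B) iff A) implies (A or E))) and (((E and B) and C) iff A)): β-rule — branch into not (C or (((D or B) iff A) implies (A or E)))  //  not (((E and B) and C) iff A).
  branch 1 (add not (C or (((D or B) iff A) implies (A or E)))):
    not (C or (((D or B) iff A) implies (A or E))): α-rule — add not C, not (((D or B) iff A) implies (A or E)).
    not (((D or B) iff A) implies (A or E)): α-rule — add ((D or B) iff A), not (A or E).
    not (A or E): α-rule — add not A, not E.
    ((D or B) iff A): β-rule — branch into (D or B), A  //  not (D or B), not A.
      branch 1.1 (add (D or B), A):
        × closes — contains both A and not A.
      branch 1.2 (add not (D or B), not A):
        not (D or B): α-rule — add not D, not B.
        ○ open, literals {A=false, B=false, C=false, D=false, E=false}.
  branch 2 (add not (((E and B) and C) iff A)):
    not (((E and B) and C) iff A): β-rule — branch into ((E and B) and C), not A  //  not ((E and B) and C), A.
      branch 2.1 (add ((E and B) and C), not A):
        ((E and B) and C): α-rule — add (E and B), C.
        (E and B): α-rule — add E, B.
        ○ open, literals {A=false, B=true, C=true, E=true}.
      branch 2.2 (add not ((E and B) and C), A):
        not ((E and B) and C): β-rule — branch into not (E and B)  //  not C.
          branch 2.2.1 (add not (E and B)):
            not (E and B): β-rule — branch into not E  //  not B.
              branch 2.2.1.1 (add not E):
                ○ open, literals {A=true, E=false}.
              branch 2.2.1.2 (add not B):
                ○ open, literals {A=true, B=false}.
          branch 2.2.2 (add not C):
            ○ open, literals {A=true, C=false}.
1 branch closed, 5 open.
Each open branch fixes some atoms; the unmentioned ones are free. Counting distinct full assignments: branch {A=false, B=false, C=false, D=false, E=false} (none free) contributes 1 new; branch {A=false, B=true, C=true, E=true} (D) contributes 2 new; branch {A=true, E=false} (D, C, B) contributes 8 new; branch {A=true, B=false} (D, C, E) contributes 4 new; branch {A=true, C=false} (D, B, E) contributes 2 new. Total: 17.

17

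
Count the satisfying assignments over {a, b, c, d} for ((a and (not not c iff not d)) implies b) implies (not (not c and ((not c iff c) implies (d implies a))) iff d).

10

Initial set: {(((a and (not not c iff not d)) implies b) implies (not (not c and ((not c iff c) implies (d implies a))) iff d))}.
(((a and (not not c iff not d)) implies b) implies (not (not c and ((not c iff c) implies (d implies a))) iff d)): β-rule — branch into not ((a and (not not c iff not d)) implies b)  //  (not (not c and ((not c iff c) implies (d implies a))) iff d).
  branch 1 (add not ((a and (not not c iff not d)) implies b)):
    not ((a and (not not c iff not d)) implies b): α-rule — add (a and (not not c iff not d)), not b.
    (a and (not not c iff not d)): α-rule — add a, (not not c iff not d).
    (not not c iff not d): β-rule — branch into not not c, not d  //  not not not c, not not d.
      branch 1.1 (add not not c, not d):
        not not c: drop double negation, giving c.
        ○ open, literals {a=T, b=F, c=T, d=F}.
      branch 1.2 (add not not not c, not not d):
        not not not c: drop double negation, giving not c.
        ○ open, literals {a=T, b=F, c=F, d=T}.
  branch 2 (add (not (not c and ((not c iff c) implies (d implies a))) iff d)):
    (not (not c and ((not c iff c) implies (d implies a))) iff d): β-rule — branch into not (not c and ((not c iff c) implies (d implies a))), d  //  not not (not c and ((not c iff c) implies (d implies a))), not d.
      branch 2.1 (add not (not c and ((not c iff c) implies (d implies a))), d):
        not (not c and ((not c iff c) implies (d implies a))): β-rule — branch into not not c  //  not ((not c iff c) implies (d implies a)).
          branch 2.1.1 (add not not c):
            ○ open, literals {c=T, d=T}.
          branch 2.1.2 (add not ((not c iff c) implies (d implies a))):
            not ((not c iff c) implies (d implies a)): α-rule — add (not c iff c), not (d implies a).
            not (d implies a): α-rule — add d, not a.
            (not c iff c): β-rule — branch into not c, c  //  not not c, not c.
              branch 2.1.2.1 (add not c, c):
                × closes — contains both c and not c.
              branch 2.1.2.2 (add not not c, not c):
                × closes — contains both c and not c.
      branch 2.2 (add not not (not c and ((not c iff c) implies (d implies a))), not d):
        not not (not c and ((not c iff c) implies (d implies a))): α-rule — add not c, ((not c iff c) implies (d implies a)).
        ((not c iff c) implies (d implies a)): β-rule — branch into not (not c iff c)  //  (d implies a).
          branch 2.2.1 (add not (not c iff c)):
            not (not c iff c): β-rule — branch into not c, not c  //  not not c, c.
              branch 2.2.1.1 (add not c, not c):
                ○ open, literals {c=F, d=F}.
              branch 2.2.1.2 (add not not c, c):
                × closes — contains both c and not c.
          branch 2.2.2 (add (d implies a)):
            (d implies a): β-rule — branch into not d  //  a.
              branch 2.2.2.1 (add not d):
                ○ open, literals {c=F, d=F}.
              branch 2.2.2.2 (add a):
                ○ open, literals {a=T, c=F, d=F}.
3 branches closed, 6 open.
Each open branch fixes some atoms; the unmentioned ones are free. Counting distinct full assignments: branch {a=T, b=F, c=T, d=F} (none free) contributes 1 new; branch {a=T, b=F, c=F, d=T} (none free) contributes 1 new; branch {c=T, d=T} (a, b) contributes 4 new; branch {c=F, d=F} (a, b) contributes 4 new; branch {c=F, d=F} (a, b) contributes 0 new; branch {a=T, c=F, d=F} (b) contributes 0 new. Total: 10.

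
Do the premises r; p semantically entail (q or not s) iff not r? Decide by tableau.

No

Initial set: {r; p; not ((q or not s) iff not r)}.
not ((q or not s) iff not r): β-rule — branch into (q or not s), not not r  //  not (q or not s), not r.
  branch 1 (add (q or not s), not not r):
    (q or not s): β-rule — branch into q  //  not s.
      branch 1.1 (add q):
        ○ open, literals {p=T, q=T, r=T}.
      branch 1.2 (add not s):
        ○ open, literals {p=T, r=T, s=F}.
  branch 2 (add not (q or not s), not r):
    × closes — contains both r and not r.
1 branch closed, 2 open.
An open branch gives a countermodel: p=T, q=T, r=T (unmentioned atoms arbitrary); the premises hold there but the conclusion fails.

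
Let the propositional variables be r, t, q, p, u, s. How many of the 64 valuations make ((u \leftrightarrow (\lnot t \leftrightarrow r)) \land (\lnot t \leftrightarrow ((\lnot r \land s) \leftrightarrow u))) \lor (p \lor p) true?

36

Initial set: {(((u \leftrightarrow (\lnot t \leftrightarrow r)) \land (\lnot t \leftrightarrow ((\lnot r \land s) \leftrightarrow u))) \lor (p \lor p))}.
(((u \leftrightarrow (\lnot t \leftrightarrow r)) \land (\lnot t \leftrightarrow ((\lnot r \land s) \leftrightarrow u))) \lor (p \lor p)): β-rule — branch into ((u \leftrightarrow (\lnot t \leftrightarrow r)) \land (\lnot t \leftrightarrow ((\lnot r \land s) \leftrightarrow u)))  //  (p \lor p).
  branch 1 (add ((u \leftrightarrow (\lnot t \leftrightarrow r)) \land (\lnot t \leftrightarrow ((\lnot r \land s) \leftrightarrow u)))):
    ((u \leftrightarrow (\lnot t \leftrightarrow r)) \land (\lnot t \leftrightarrow ((\lnot r \land s) \leftrightarrow u))): α-rule — add (u \leftrightarrow (\lnot t \leftrightarrow r)), (\lnot t \leftrightarrow ((\lnot r \land s) \leftrightarrow u)).
    (u \leftrightarrow (\lnot t \leftrightarrow r)): β-rule — branch into u, (\lnot t \leftrightarrow r)  //  \lnot u, \lnot (\lnot t \leftrightarrow r).
      branch 1.1 (add u, (\lnot t \leftrightarrow r)):
        (\lnot t \leftrightarrow ((\lnot r \land s) \leftrightarrow u)): β-rule — branch into \lnot t, ((\lnot r \land s) \leftrightarrow u)  //  \lnot \lnot t, \lnot ((\lnot r \land s) \leftrightarrow u).
          branch 1.1.1 (add \lnot t, ((\lnot r \land s) \leftrightarrow u)):
            (\lnot t \leftrightarrow r): β-rule — branch into \lnot t, r  //  \lnot \lnot t, \lnot r.
              branch 1.1.1.1 (add \lnot t, r):
                ((\lnot r \land s) \leftrightarrow u): β-rule — branch into (\lnot r \land s), u  //  \lnot (\lnot r \land s), \lnot u.
                  branch 1.1.1.1.1 (add (\lnot r \land s), u):
                    (\lnot r \land s): α-rule — add \lnot r, s.
                    × closes — contains both r and \lnot r.
                  branch 1.1.1.1.2 (add \lnot (\lnot r \land s), \lnot u):
                    × closes — contains both u and \lnot u.
              branch 1.1.1.2 (add \lnot \lnot t, \lnot r):
                × closes — contains both t and \lnot t.
          branch 1.1.2 (add \lnot \lnot t, \lnot ((\lnot r \land s) \leftrightarrow u)):
            (\lnot t \leftrightarrow r): β-rule — branch into \lnot t, r  //  \lnot \lnot t, \lnot r.
              branch 1.1.2.1 (add \lnot t, r):
                × closes — contains both t and \lnot t.
              branch 1.1.2.2 (add \lnot \lnot t, \lnot r):
                \lnot ((\lnot r \land s) \leftrightarrow u): β-rule — branch into (\lnot r \land s), \lnot u  //  \lnot (\lnot r \land s), u.
                  branch 1.1.2.2.1 (add (\lnot r \land s), \lnot u):
                    × closes — contains both u and \lnot u.
                  branch 1.1.2.2.2 (add \lnot (\lnot r \land s), u):
                    \lnot (\lnot r \land s): β-rule — branch into \lnot \lnot r  //  \lnot s.
                      branch 1.1.2.2.2.1 (add \lnot \lnot r):
                        × closes — contains both r and \lnot r.
                      branch 1.1.2.2.2.2 (add \lnot s):
                        ○ open, literals {r=0, s=0, t=1, u=1}.
      branch 1.2 (add \lnot u, \lnot (\lnot t \leftrightarrow r)):
        (\lnot t \leftrightarrow ((\lnot r \land s) \leftrightarrow u)): β-rule — branch into \lnot t, ((\lnot r \land s) \leftrightarrow u)  //  \lnot \lnot t, \lnot ((\lnot r \land s) \leftrightarrow u).
          branch 1.2.1 (add \lnot t, ((\lnot r \land s) \leftrightarrow u)):
            \lnot (\lnot t \leftrightarrow r): β-rule — branch into \lnot t, \lnot r  //  \lnot \lnot t, r.
              branch 1.2.1.1 (add \lnot t, \lnot r):
                ((\lnot r \land s) \leftrightarrow u): β-rule — branch into (\lnot r \land s), u  //  \lnot (\lnot r \land s), \lnot u.
                  branch 1.2.1.1.1 (add (\lnot r \land s), u):
                    × closes — contains both u and \lnot u.
                  branch 1.2.1.1.2 (add \lnot (\lnot r \land s), \lnot u):
                    \lnot (\lnot r \land s): β-rule — branch into \lnot \lnot r  //  \lnot s.
                      branch 1.2.1.1.2.1 (add \lnot \lnot r):
                        × closes — contains both r and \lnot r.
                      branch 1.2.1.1.2.2 (add \lnot s):
                        ○ open, literals {r=0, s=0, t=0, u=0}.
              branch 1.2.1.2 (add \lnot \lnot t, r):
                × closes — contains both t and \lnot t.
          branch 1.2.2 (add \lnot \lnot t, \lnot ((\lnot r \land s) \leftrightarrow u)):
            \lnot (\lnot t \leftrightarrow r): β-rule — branch into \lnot t, \lnot r  //  \lnot \lnot t, r.
              branch 1.2.2.1 (add \lnot t, \lnot r):
                × closes — contains both t and \lnot t.
              branch 1.2.2.2 (add \lnot \lnot t, r):
                \lnot ((\lnot r \land s) \leftrightarrow u): β-rule — branch into (\lnot r \land s), \lnot u  //  \lnot (\lnot r \land s), u.
                  branch 1.2.2.2.1 (add (\lnot r \land s), \lnot u):
                    (\lnot r \land s): α-rule — add \lnot r, s.
                    × closes — contains both r and \lnot r.
                  branch 1.2.2.2.2 (add \lnot (\lnot r \land s), u):
                    × closes — contains both u and \lnot u.
  branch 2 (add (p \lor p)):
    (p \lor p): β-rule — branch into p  //  p.
      branch 2.1 (add p):
        ○ open, literals {p=1}.
      branch 2.2 (add p):
        ○ open, literals {p=1}.
12 branches closed, 4 open.
Each open branch fixes some atoms; the unmentioned ones are free. Counting distinct full assignments: branch {r=0, s=0, t=1, u=1} (q, p) contributes 4 new; branch {r=0, s=0, t=0, u=0} (q, p) contributes 4 new; branch {p=1} (r, t, q, u, s) contributes 28 new; branch {p=1} (r, t, q, u, s) contributes 0 new. Total: 36.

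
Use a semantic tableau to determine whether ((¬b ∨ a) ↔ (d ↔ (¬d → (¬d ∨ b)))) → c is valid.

Not valid

Assume the negation and expand:
Initial set: {¬(((¬b ∨ a) ↔ (d ↔ (¬d → (¬d ∨ b)))) → c)}.
¬(((¬b ∨ a) ↔ (d ↔ (¬d → (¬d ∨ b)))) → c): α-rule — add ((¬b ∨ a) ↔ (d ↔ (¬d → (¬d ∨ b)))), ¬c.
((¬b ∨ a) ↔ (d ↔ (¬d → (¬d ∨ b)))): β-rule — branch into (¬b ∨ a), (d ↔ (¬d → (¬d ∨ b)))  //  ¬(¬b ∨ a), ¬(d ↔ (¬d → (¬d ∨ b))).
  branch 1 (add (¬b ∨ a), (d ↔ (¬d → (¬d ∨ b)))):
    (¬b ∨ a): β-rule — branch into ¬b  //  a.
      branch 1.1 (add ¬b):
        (d ↔ (¬d → (¬d ∨ b))): β-rule — branch into d, (¬d → (¬d ∨ b))  //  ¬d, ¬(¬d → (¬d ∨ b)).
          branch 1.1.1 (add d, (¬d → (¬d ∨ b))):
            (¬d → (¬d ∨ b)): β-rule — branch into ¬¬d  //  (¬d ∨ b).
              branch 1.1.1.1 (add ¬¬d):
                ○ open, literals {b=false, c=false, d=true}.
              branch 1.1.1.2 (add (¬d ∨ b)):
                (¬d ∨ b): β-rule — branch into ¬d  //  b.
                  branch 1.1.1.2.1 (add ¬d):
                    × closes — contains both d and ¬d.
                  branch 1.1.1.2.2 (add b):
                    × closes — contains both b and ¬b.
          branch 1.1.2 (add ¬d, ¬(¬d → (¬d ∨ b))):
            ¬(¬d → (¬d ∨ b)): α-rule — add ¬d, ¬(¬d ∨ b).
            ¬(¬d ∨ b): α-rule — add ¬¬d, ¬b.
            × closes — contains both d and ¬d.
      branch 1.2 (add a):
        (d ↔ (¬d → (¬d ∨ b))): β-rule — branch into d, (¬d → (¬d ∨ b))  //  ¬d, ¬(¬d → (¬d ∨ b)).
          branch 1.2.1 (add d, (¬d → (¬d ∨ b))):
            (¬d → (¬d ∨ b)): β-rule — branch into ¬¬d  //  (¬d ∨ b).
              branch 1.2.1.1 (add ¬¬d):
                ○ open, literals {a=true, c=false, d=true}.
              branch 1.2.1.2 (add (¬d ∨ b)):
                (¬d ∨ b): β-rule — branch into ¬d  //  b.
                  branch 1.2.1.2.1 (add ¬d):
                    × closes — contains both d and ¬d.
                  branch 1.2.1.2.2 (add b):
                    ○ open, literals {a=true, b=true, c=false, d=true}.
          branch 1.2.2 (add ¬d, ¬(¬d → (¬d ∨ b))):
            ¬(¬d → (¬d ∨ b)): α-rule — add ¬d, ¬(¬d ∨ b).
            ¬(¬d ∨ b): α-rule — add ¬¬d, ¬b.
            × closes — contains both d and ¬d.
  branch 2 (add ¬(¬b ∨ a), ¬(d ↔ (¬d → (¬d ∨ b)))):
    ¬(¬b ∨ a): α-rule — add ¬¬b, ¬a.
    ¬(d ↔ (¬d → (¬d ∨ b))): β-rule — branch into d, ¬(¬d → (¬d ∨ b))  //  ¬d, (¬d → (¬d ∨ b)).
      branch 2.1 (add d, ¬(¬d → (¬d ∨ b))):
        ¬(¬d → (¬d ∨ b)): α-rule — add ¬d, ¬(¬d ∨ b).
        × closes — contains both d and ¬d.
      branch 2.2 (add ¬d, (¬d → (¬d ∨ b))):
        (¬d → (¬d ∨ b)): β-rule — branch into ¬¬d  //  (¬d ∨ b).
          branch 2.2.1 (add ¬¬d):
            × closes — contains both d and ¬d.
          branch 2.2.2 (add (¬d ∨ b)):
            (¬d ∨ b): β-rule — branch into ¬d  //  b.
              branch 2.2.2.1 (add ¬d):
                ○ open, literals {a=false, b=true, c=false, d=false}.
              branch 2.2.2.2 (add b):
                ○ open, literals {a=false, b=true, c=false, d=false}.
7 branches closed, 5 open.
An open branch gives a countermodel: b=false, c=false, d=true (unmentioned atoms arbitrary); under it the original formula is false.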